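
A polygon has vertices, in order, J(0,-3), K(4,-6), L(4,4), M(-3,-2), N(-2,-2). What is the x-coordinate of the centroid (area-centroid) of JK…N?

Apply the shoelace formula. First the cross-terms c_i = x_i·y_{i+1} − x_{i+1}·y_i:
  12, 40, 4, 2, 6  ⇒  2A = 64, A = 32.
Then Σ (x_i + x_{i+1})·c_i = 350, so x̄ = 350 / (6·32) = 175/96.

175/96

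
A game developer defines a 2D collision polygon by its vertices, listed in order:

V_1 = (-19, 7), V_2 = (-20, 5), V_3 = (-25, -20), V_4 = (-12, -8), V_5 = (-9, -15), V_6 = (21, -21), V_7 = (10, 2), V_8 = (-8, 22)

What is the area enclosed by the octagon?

996

V_1→V_2: (-19)(5) − (-20)(7) = 45
V_2→V_3: (-20)(-20) − (-25)(5) = 525
V_3→V_4: (-25)(-8) − (-12)(-20) = -40
V_4→V_5: (-12)(-15) − (-9)(-8) = 108
V_5→V_6: (-9)(-21) − (21)(-15) = 504
V_6→V_7: (21)(2) − (10)(-21) = 252
V_7→V_8: (10)(22) − (-8)(2) = 236
V_8→V_1: (-8)(7) − (-19)(22) = 362
Σ = 1992
Area = |Σ|/2 = 996.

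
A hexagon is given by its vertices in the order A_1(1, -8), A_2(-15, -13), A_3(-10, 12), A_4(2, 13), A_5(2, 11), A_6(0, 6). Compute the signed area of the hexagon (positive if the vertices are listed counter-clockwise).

Apply the shoelace formula: 2A = Σ (x_i·y_{i+1} − x_{i+1}·y_i), indices taken mod 6.
A_1→A_2: (1)(-13) − (-15)(-8) = -133
A_2→A_3: (-15)(12) − (-10)(-13) = -310
A_3→A_4: (-10)(13) − (2)(12) = -154
A_4→A_5: (2)(11) − (2)(13) = -4
A_5→A_6: (2)(6) − (0)(11) = 12
A_6→A_1: (0)(-8) − (1)(6) = -6
Σ = -595
Signed area = Σ/2 = -297.5 (negative ⇒ clockwise traversal).

-297.5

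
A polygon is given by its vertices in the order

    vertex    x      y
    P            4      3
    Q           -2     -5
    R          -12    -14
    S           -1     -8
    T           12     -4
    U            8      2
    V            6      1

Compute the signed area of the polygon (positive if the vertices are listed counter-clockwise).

101

Cross-terms: -14, -32, 82, 100, 56, -4, 14  ⇒  Σ = 202
Signed area = Σ/2 = 101 (positive ⇒ counter-clockwise traversal).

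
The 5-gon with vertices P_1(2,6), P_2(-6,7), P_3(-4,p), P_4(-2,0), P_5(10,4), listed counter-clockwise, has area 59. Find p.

1

The doubled signed area Σ (x_i y_{i+1} − x_{i+1} y_i) is linear in p.
With p=0 it equals 122; the coefficient of p is -4 (from the two edges through P_3).
So -4·p + 122 = 2·59 = 118 ⇒ p = 1.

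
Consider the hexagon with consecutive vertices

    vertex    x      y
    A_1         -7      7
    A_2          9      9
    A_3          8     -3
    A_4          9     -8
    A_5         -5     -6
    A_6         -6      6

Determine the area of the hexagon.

Apply Gauss's area formula: 2A = Σ (x_i·y_{i+1} − x_{i+1}·y_i), indices taken mod 6.
Cross-terms: -126, -99, -37, -94, -66, 0  ⇒  Σ = -422
Area = |Σ|/2 = 211.

211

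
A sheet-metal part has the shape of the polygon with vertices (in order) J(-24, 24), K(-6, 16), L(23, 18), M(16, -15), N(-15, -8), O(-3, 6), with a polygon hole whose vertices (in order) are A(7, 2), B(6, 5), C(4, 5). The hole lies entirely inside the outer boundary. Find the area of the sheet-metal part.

869

Outer boundary:
Apply the shoelace (surveyor's) formula: 2A = Σ (x_i·y_{i+1} − x_{i+1}·y_i), indices taken mod 6.
Σ = (-240) + (-476) + (-633) + (-353) + (-114) + (72) = -1744
Area = |Σ|/2 = 872.
Hole:
Apply the shoelace formula: 2A = Σ (x_i·y_{i+1} − x_{i+1}·y_i), indices taken mod 3.
Σ = (23) + (10) + (-27) = 6
Area = |Σ|/2 = 3.
Net area = 872 − 3 = 869.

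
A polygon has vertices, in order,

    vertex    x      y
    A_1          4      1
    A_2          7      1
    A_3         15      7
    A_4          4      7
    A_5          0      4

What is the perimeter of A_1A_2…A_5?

34

|A_1A_2| = √((3)² + (0)²) = √9 = 3
|A_2A_3| = √((8)² + (6)²) = √100 = 10
|A_3A_4| = √((-11)² + (0)²) = √121 = 11
|A_4A_5| = √((-4)² + (-3)²) = √25 = 5
|A_5A_1| = √((4)² + (-3)²) = √25 = 5
Perimeter = 3 + 10 + 11 + 5 + 5 = 34.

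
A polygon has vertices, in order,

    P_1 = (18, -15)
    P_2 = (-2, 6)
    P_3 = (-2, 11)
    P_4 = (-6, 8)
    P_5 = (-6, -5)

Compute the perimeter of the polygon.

|P_1P_2| = √((-20)² + (21)²) = √841 = 29
|P_2P_3| = √((0)² + (5)²) = √25 = 5
|P_3P_4| = √((-4)² + (-3)²) = √25 = 5
|P_4P_5| = √((0)² + (-13)²) = √169 = 13
|P_5P_1| = √((24)² + (-10)²) = √676 = 26
Perimeter = 29 + 5 + 5 + 13 + 26 = 78.

78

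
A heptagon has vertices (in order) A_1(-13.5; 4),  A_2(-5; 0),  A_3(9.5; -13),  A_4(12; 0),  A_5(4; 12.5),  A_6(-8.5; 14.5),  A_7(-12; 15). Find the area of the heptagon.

378.125

Apply the shoelace formula: 2A = Σ (x_i·y_{i+1} − x_{i+1}·y_i), indices taken mod 7.
Cross-terms: 20, 65, 156, 150, 164.25, 46.5, 154.5  ⇒  Σ = 756.25
Area = |Σ|/2 = 378.125.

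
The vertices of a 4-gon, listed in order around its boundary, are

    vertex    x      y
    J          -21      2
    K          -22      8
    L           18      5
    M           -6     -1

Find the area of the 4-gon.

Σ = (-124) + (-254) + (12) + (-33) = -399
Area = |Σ|/2 = 199.5.

199.5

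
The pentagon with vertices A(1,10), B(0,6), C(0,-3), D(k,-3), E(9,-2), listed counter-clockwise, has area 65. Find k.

Write out the shoelace sum; only the two edges meeting at D involve k:
2·Area = [(0·(-3) − k·(-3)) + (k·(-2) − 9·(-3))] + 98
       = 1·k + 125 = 130
⇒ k = 5.

5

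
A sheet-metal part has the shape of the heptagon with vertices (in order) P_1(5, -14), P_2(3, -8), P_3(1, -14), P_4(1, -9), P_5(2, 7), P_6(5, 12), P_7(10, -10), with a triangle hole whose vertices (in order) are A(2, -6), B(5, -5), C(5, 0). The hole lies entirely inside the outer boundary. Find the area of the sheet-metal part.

Outer boundary:
Apply Gauss's area formula: 2A = Σ (x_i·y_{i+1} − x_{i+1}·y_i), indices taken mod 7.
Σ = (2) + (-34) + (5) + (25) + (-11) + (-170) + (-90) = -273
Area = |Σ|/2 = 136.5.
Hole:
Apply the shoelace (surveyor's) formula: 2A = Σ (x_i·y_{i+1} − x_{i+1}·y_i), indices taken mod 3.
Σ = (20) + (25) + (-30) = 15
Area = |Σ|/2 = 7.5.
Net area = 136.5 − 7.5 = 129.

129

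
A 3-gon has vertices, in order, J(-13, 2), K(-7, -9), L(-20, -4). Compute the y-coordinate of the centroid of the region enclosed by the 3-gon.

-11/3

Apply Gauss's area formula. First the cross-terms c_i = x_i·y_{i+1} − x_{i+1}·y_i:
  131, -152, -92  ⇒  2A = -113, A = -56.5.
Then Σ (y_i + y_{i+1})·c_i = 1243, so ȳ = 1243 / (6·(-56.5)) = -11/3.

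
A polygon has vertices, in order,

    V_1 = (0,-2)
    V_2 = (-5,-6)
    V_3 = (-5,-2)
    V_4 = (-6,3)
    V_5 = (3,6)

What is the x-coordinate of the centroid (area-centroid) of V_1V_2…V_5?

-166/81

Apply the shoelace formula. First the cross-terms c_i = x_i·y_{i+1} − x_{i+1}·y_i:
  -10, -20, -27, -45, -6  ⇒  2A = -108, A = -54.
Then Σ (x_i + x_{i+1})·c_i = 664, so x̄ = 664 / (6·(-54)) = -166/81.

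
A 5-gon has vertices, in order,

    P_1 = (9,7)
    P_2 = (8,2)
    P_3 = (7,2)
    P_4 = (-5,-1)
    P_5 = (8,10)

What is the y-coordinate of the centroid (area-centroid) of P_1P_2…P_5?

429/109

Apply Gauss's area formula. First the cross-terms c_i = x_i·y_{i+1} − x_{i+1}·y_i:
  -38, 2, 3, -42, -34  ⇒  2A = -109, A = -54.5.
Then Σ (y_i + y_{i+1})·c_i = -1287, so ȳ = -1287 / (6·(-54.5)) = 429/109.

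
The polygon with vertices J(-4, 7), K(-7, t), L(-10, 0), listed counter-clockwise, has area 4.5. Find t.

5

Write out the shoelace sum; only the two edges meeting at K involve t:
2·Area = [((-4)·t − (-7)·7) + ((-7)·0 − (-10)·t)] + -70
       = 6·t + -21 = 9
⇒ t = 5.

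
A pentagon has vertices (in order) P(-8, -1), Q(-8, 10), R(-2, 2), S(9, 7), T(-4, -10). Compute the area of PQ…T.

127

Σ = (-88) + (4) + (-32) + (-62) + (-76) = -254
Area = |Σ|/2 = 127.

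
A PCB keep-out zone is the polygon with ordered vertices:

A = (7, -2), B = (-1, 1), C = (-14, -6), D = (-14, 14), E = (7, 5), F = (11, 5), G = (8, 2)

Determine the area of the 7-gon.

Σ = (5) + (20) + (-280) + (-168) + (-20) + (-18) + (-30) = -491
Area = |Σ|/2 = 245.5.

245.5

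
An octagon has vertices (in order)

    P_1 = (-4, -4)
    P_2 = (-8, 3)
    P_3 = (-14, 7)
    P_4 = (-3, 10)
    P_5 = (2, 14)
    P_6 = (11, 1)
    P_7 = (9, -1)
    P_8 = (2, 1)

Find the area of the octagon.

202

Σ = (-44) + (-14) + (-119) + (-62) + (-152) + (-20) + (11) + (-4) = -404
Area = |Σ|/2 = 202.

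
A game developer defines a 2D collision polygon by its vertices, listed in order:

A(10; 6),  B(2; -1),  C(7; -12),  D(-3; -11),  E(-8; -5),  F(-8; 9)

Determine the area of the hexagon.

237.5

Σ = (-22) + (-17) + (-113) + (-73) + (-112) + (-138) = -475
Area = |Σ|/2 = 237.5.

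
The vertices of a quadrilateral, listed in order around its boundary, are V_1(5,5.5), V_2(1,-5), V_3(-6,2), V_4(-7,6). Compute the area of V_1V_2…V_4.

Apply the surveyor's formula: 2A = Σ (x_i·y_{i+1} − x_{i+1}·y_i), indices taken mod 4.
Σ = (-30.5) + (-28) + (-22) + (-68.5) = -149
Area = |Σ|/2 = 74.5.

74.5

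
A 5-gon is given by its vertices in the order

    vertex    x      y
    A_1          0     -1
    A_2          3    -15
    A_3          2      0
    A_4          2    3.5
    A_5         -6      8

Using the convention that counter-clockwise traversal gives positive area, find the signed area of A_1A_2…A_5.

Apply the surveyor's formula: 2A = Σ (x_i·y_{i+1} − x_{i+1}·y_i), indices taken mod 5.
A_1→A_2: (0)(-15) − (3)(-1) = 3
A_2→A_3: (3)(0) − (2)(-15) = 30
A_3→A_4: (2)(3.5) − (2)(0) = 7
A_4→A_5: (2)(8) − (-6)(3.5) = 37
A_5→A_1: (-6)(-1) − (0)(8) = 6
Σ = 83
Signed area = Σ/2 = 41.5 (positive ⇒ counter-clockwise traversal).

41.5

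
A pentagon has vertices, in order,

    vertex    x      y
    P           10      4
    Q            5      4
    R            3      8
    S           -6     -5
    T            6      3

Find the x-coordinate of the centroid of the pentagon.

Apply the shoelace formula. First the cross-terms c_i = x_i·y_{i+1} − x_{i+1}·y_i:
  20, 28, 33, 12, -6  ⇒  2A = 87, A = 43.5.
Then Σ (x_i + x_{i+1})·c_i = 329, so x̄ = 329 / (6·43.5) = 329/261.

329/261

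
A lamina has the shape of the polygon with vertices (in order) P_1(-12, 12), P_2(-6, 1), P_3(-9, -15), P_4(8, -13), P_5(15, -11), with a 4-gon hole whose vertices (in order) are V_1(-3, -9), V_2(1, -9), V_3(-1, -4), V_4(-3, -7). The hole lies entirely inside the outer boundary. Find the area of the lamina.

Outer boundary:
Apply the surveyor's formula: 2A = Σ (x_i·y_{i+1} − x_{i+1}·y_i), indices taken mod 5.
P_1→P_2: (-12)(1) − (-6)(12) = 60
P_2→P_3: (-6)(-15) − (-9)(1) = 99
P_3→P_4: (-9)(-13) − (8)(-15) = 237
P_4→P_5: (8)(-11) − (15)(-13) = 107
P_5→P_1: (15)(12) − (-12)(-11) = 48
Σ = 551
Area = |Σ|/2 = 275.5.
Hole:
Σ = (36) + (-13) + (-5) + (6) = 24
Area = |Σ|/2 = 12.
Net area = 275.5 − 12 = 263.5.

263.5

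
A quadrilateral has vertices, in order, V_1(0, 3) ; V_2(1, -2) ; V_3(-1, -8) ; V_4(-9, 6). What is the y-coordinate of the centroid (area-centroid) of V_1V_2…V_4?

-5/177

Apply the surveyor's formula. First the cross-terms c_i = x_i·y_{i+1} − x_{i+1}·y_i:
  -3, -10, -78, -27  ⇒  2A = -118, A = -59.
Then Σ (y_i + y_{i+1})·c_i = 10, so ȳ = 10 / (6·(-59)) = -5/177.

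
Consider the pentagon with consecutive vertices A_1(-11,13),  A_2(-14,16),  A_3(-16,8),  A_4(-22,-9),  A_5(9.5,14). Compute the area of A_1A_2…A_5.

A_1→A_2: (-11)(16) − (-14)(13) = 6
A_2→A_3: (-14)(8) − (-16)(16) = 144
A_3→A_4: (-16)(-9) − (-22)(8) = 320
A_4→A_5: (-22)(14) − (9.5)(-9) = -222.5
A_5→A_1: (9.5)(13) − (-11)(14) = 277.5
Σ = 525
Area = |Σ|/2 = 262.5.

262.5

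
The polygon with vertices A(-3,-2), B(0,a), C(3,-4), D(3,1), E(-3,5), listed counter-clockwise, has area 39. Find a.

The doubled signed area Σ (x_i y_{i+1} − x_{i+1} y_i) is linear in a.
With a=0 it equals 54; the coefficient of a is -6 (from the two edges through B).
So -6·a + 54 = 2·39 = 78 ⇒ a = -4.

-4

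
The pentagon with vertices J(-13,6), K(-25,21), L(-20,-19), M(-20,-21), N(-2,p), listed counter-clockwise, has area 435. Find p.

-16

The doubled signed area Σ (x_i y_{i+1} − x_{i+1} y_i) is linear in p.
With p=0 it equals 758; the coefficient of p is -7 (from the two edges through N).
So -7·p + 758 = 2·435 = 870 ⇒ p = -16.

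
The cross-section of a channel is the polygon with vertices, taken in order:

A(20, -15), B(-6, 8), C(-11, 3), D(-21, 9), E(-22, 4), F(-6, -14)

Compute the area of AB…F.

Apply the shoelace (surveyor's) formula: 2A = Σ (x_i·y_{i+1} − x_{i+1}·y_i), indices taken mod 6.
Σ = (70) + (70) + (-36) + (114) + (332) + (370) = 920
Area = |Σ|/2 = 460.

460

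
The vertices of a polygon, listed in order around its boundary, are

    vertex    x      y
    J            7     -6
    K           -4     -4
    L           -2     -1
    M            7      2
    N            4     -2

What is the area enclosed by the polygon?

42.5

Σ = (-52) + (-4) + (3) + (-22) + (-10) = -85
Area = |Σ|/2 = 42.5.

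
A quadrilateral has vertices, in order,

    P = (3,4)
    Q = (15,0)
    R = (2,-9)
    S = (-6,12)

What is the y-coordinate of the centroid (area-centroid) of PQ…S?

Apply the shoelace (surveyor's) formula. First the cross-terms c_i = x_i·y_{i+1} − x_{i+1}·y_i:
  -60, -135, -30, -60  ⇒  2A = -285, A = -142.5.
Then Σ (y_i + y_{i+1})·c_i = -75, so ȳ = -75 / (6·(-142.5)) = 5/57.

5/57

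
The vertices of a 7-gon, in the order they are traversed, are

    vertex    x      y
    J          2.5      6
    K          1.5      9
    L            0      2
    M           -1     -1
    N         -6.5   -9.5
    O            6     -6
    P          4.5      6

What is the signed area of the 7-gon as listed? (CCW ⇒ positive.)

Apply the surveyor's formula: 2A = Σ (x_i·y_{i+1} − x_{i+1}·y_i), indices taken mod 7.
Σ = (13.5) + (3) + (2) + (3) + (96) + (63) + (12) = 192.5
Signed area = Σ/2 = 96.25 (positive ⇒ counter-clockwise traversal).

96.25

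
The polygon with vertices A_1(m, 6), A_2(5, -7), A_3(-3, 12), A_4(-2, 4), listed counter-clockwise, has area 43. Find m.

Write out the shoelace sum; only the two edges meeting at A_1 involve m:
2·Area = [((-2)·6 − m·4) + (m·(-7) − 5·6)] + 51
       = -11·m + 9 = 86
⇒ m = -7.

-7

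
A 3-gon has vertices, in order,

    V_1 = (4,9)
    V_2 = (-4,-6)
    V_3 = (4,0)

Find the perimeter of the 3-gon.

|V_1V_2| = √((-8)² + (-15)²) = √289 = 17
|V_2V_3| = √((8)² + (6)²) = √100 = 10
|V_3V_1| = √((0)² + (9)²) = √81 = 9
Perimeter = 17 + 10 + 9 = 36.

36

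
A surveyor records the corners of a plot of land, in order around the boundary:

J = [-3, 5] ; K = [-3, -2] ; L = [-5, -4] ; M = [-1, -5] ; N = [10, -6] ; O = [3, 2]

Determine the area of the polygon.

Apply the surveyor's formula: 2A = Σ (x_i·y_{i+1} − x_{i+1}·y_i), indices taken mod 6.
Σ = (21) + (2) + (21) + (56) + (38) + (21) = 159
Area = |Σ|/2 = 79.5.

79.5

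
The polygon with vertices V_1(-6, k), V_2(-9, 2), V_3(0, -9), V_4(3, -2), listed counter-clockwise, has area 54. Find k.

The doubled signed area Σ (x_i y_{i+1} − x_{i+1} y_i) is linear in k.
With k=0 it equals 84; the coefficient of k is 12 (from the two edges through V_1).
So 12·k + 84 = 2·54 = 108 ⇒ k = 2.

2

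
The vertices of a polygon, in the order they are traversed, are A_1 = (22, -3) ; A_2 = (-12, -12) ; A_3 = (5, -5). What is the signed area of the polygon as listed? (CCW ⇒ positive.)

-42.5

Apply Gauss's area formula: 2A = Σ (x_i·y_{i+1} − x_{i+1}·y_i), indices taken mod 3.
Σ = (-300) + (120) + (95) = -85
Signed area = Σ/2 = -42.5 (negative ⇒ clockwise traversal).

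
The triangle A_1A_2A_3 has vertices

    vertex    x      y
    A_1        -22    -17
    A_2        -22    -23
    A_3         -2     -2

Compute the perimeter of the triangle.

60

|A_1A_2| = √((0)² + (-6)²) = √36 = 6
|A_2A_3| = √((20)² + (21)²) = √841 = 29
|A_3A_1| = √((-20)² + (-15)²) = √625 = 25
Perimeter = 6 + 29 + 25 = 60.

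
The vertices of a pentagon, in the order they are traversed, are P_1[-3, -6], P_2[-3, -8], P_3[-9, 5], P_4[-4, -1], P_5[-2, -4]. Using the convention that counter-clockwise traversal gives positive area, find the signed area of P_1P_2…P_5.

Σ = (6) + (-87) + (29) + (14) + (0) = -38
Signed area = Σ/2 = -19 (negative ⇒ clockwise traversal).

-19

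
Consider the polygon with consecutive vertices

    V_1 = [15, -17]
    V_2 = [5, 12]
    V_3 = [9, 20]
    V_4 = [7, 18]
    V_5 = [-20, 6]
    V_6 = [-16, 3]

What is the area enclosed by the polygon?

Σ = (265) + (-8) + (22) + (402) + (36) + (227) = 944
Area = |Σ|/2 = 472.

472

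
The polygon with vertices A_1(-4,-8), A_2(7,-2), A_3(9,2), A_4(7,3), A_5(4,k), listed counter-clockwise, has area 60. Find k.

5

Write out the shoelace sum; only the two edges meeting at A_5 involve k:
2·Area = [(7·k − 4·3) + (4·(-8) − (-4)·k)] + 109
       = 11·k + 65 = 120
⇒ k = 5.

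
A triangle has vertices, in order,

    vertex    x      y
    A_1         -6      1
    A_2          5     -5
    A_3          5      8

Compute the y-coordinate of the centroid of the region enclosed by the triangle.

Apply Gauss's area formula. First the cross-terms c_i = x_i·y_{i+1} − x_{i+1}·y_i:
  25, 65, 53  ⇒  2A = 143, A = 71.5.
Then Σ (y_i + y_{i+1})·c_i = 572, so ȳ = 572 / (6·71.5) = 4/3.

4/3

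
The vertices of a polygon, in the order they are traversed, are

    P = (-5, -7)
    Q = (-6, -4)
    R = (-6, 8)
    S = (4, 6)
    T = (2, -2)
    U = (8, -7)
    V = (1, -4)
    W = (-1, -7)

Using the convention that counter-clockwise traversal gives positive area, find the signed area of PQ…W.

-122

Apply the surveyor's formula: 2A = Σ (x_i·y_{i+1} − x_{i+1}·y_i), indices taken mod 8.
Cross-terms: -22, -72, -68, -20, 2, -25, -11, -28  ⇒  Σ = -244
Signed area = Σ/2 = -122 (negative ⇒ clockwise traversal).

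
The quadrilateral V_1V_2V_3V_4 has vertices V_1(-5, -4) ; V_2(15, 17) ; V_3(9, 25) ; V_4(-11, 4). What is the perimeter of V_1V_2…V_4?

|V_1V_2| = √((20)² + (21)²) = √841 = 29
|V_2V_3| = √((-6)² + (8)²) = √100 = 10
|V_3V_4| = √((-20)² + (-21)²) = √841 = 29
|V_4V_1| = √((6)² + (-8)²) = √100 = 10
Perimeter = 29 + 10 + 29 + 10 = 78.

78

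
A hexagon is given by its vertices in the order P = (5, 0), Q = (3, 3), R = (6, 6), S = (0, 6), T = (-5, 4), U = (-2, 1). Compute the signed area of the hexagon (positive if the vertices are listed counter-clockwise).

39.5

Apply the shoelace (surveyor's) formula: 2A = Σ (x_i·y_{i+1} − x_{i+1}·y_i), indices taken mod 6.
P→Q: (5)(3) − (3)(0) = 15
Q→R: (3)(6) − (6)(3) = 0
R→S: (6)(6) − (0)(6) = 36
S→T: (0)(4) − (-5)(6) = 30
T→U: (-5)(1) − (-2)(4) = 3
U→P: (-2)(0) − (5)(1) = -5
Σ = 79
Signed area = Σ/2 = 39.5 (positive ⇒ counter-clockwise traversal).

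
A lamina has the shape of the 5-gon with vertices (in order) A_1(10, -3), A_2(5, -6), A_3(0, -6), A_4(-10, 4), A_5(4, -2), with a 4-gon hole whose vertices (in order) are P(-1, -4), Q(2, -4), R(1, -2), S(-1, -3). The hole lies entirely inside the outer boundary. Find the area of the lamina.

Outer boundary:
Apply the shoelace (surveyor's) formula: 2A = Σ (x_i·y_{i+1} − x_{i+1}·y_i), indices taken mod 5.
Σ = (-45) + (-30) + (-60) + (4) + (8) = -123
Area = |Σ|/2 = 61.5.
Hole:
Cross-terms: 12, 0, -5, 1  ⇒  Σ = 8
Area = |Σ|/2 = 4.
Net area = 61.5 − 4 = 57.5.

57.5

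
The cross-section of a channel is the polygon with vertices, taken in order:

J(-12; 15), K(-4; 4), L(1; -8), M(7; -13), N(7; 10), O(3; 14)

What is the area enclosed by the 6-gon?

Σ = (12) + (28) + (43) + (161) + (68) + (213) = 525
Area = |Σ|/2 = 262.5.

262.5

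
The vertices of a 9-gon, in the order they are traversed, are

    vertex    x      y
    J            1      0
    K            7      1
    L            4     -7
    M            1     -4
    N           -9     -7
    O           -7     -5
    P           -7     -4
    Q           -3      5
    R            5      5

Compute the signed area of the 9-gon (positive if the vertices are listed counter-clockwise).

J→K: (1)(1) − (7)(0) = 1
K→L: (7)(-7) − (4)(1) = -53
L→M: (4)(-4) − (1)(-7) = -9
M→N: (1)(-7) − (-9)(-4) = -43
N→O: (-9)(-5) − (-7)(-7) = -4
O→P: (-7)(-4) − (-7)(-5) = -7
P→Q: (-7)(5) − (-3)(-4) = -47
Q→R: (-3)(5) − (5)(5) = -40
R→J: (5)(0) − (1)(5) = -5
Σ = -207
Signed area = Σ/2 = -103.5 (negative ⇒ clockwise traversal).

-103.5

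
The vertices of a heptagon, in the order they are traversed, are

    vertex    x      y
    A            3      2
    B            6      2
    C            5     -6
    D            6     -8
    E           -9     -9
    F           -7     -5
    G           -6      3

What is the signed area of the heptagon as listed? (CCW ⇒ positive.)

Apply the shoelace (surveyor's) formula: 2A = Σ (x_i·y_{i+1} − x_{i+1}·y_i), indices taken mod 7.
Σ = (-6) + (-46) + (-4) + (-126) + (-18) + (-51) + (-21) = -272
Signed area = Σ/2 = -136 (negative ⇒ clockwise traversal).

-136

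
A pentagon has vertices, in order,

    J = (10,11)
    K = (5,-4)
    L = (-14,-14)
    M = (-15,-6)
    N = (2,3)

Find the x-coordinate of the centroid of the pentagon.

Apply the shoelace (surveyor's) formula. First the cross-terms c_i = x_i·y_{i+1} − x_{i+1}·y_i:
  -95, -126, -126, -33, -8  ⇒  2A = -388, A = -194.
Then Σ (x_i + x_{i+1})·c_i = 3696, so x̄ = 3696 / (6·(-194)) = -308/97.

-308/97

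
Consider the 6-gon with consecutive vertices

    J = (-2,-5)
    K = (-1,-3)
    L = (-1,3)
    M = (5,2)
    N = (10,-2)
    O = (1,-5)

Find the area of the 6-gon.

57.5

Apply the shoelace formula: 2A = Σ (x_i·y_{i+1} − x_{i+1}·y_i), indices taken mod 6.
Σ = (1) + (-6) + (-17) + (-30) + (-48) + (-15) = -115
Area = |Σ|/2 = 57.5.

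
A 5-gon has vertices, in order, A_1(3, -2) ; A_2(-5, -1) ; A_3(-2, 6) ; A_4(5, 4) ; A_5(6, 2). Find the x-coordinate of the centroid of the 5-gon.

Apply Gauss's area formula. First the cross-terms c_i = x_i·y_{i+1} − x_{i+1}·y_i:
  -13, -32, -38, -14, -18  ⇒  2A = -115, A = -57.5.
Then Σ (x_i + x_{i+1})·c_i = -180, so x̄ = -180 / (6·(-57.5)) = 12/23.

12/23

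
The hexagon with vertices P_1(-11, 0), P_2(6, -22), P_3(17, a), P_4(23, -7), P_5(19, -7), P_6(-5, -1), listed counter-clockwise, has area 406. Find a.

-24

The doubled signed area Σ (x_i y_{i+1} − x_{i+1} y_i) is linear in a.
With a=0 it equals 404; the coefficient of a is -17 (from the two edges through P_3).
So -17·a + 404 = 2·406 = 812 ⇒ a = -24.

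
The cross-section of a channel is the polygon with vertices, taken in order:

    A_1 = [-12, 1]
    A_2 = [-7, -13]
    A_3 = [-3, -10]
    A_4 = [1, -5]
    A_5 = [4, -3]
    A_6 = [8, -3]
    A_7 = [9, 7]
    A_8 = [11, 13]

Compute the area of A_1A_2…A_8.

269

Apply Gauss's area formula: 2A = Σ (x_i·y_{i+1} − x_{i+1}·y_i), indices taken mod 8.
Cross-terms: 163, 31, 25, 17, 12, 83, 40, 167  ⇒  Σ = 538
Area = |Σ|/2 = 269.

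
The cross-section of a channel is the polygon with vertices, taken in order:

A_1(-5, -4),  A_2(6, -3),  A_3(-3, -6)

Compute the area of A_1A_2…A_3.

Apply the shoelace (surveyor's) formula: 2A = Σ (x_i·y_{i+1} − x_{i+1}·y_i), indices taken mod 3.
Σ = (39) + (-45) + (-18) = -24
Area = |Σ|/2 = 12.

12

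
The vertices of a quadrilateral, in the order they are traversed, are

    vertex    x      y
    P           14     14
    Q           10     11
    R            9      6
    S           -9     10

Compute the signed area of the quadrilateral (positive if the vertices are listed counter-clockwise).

-73.5

Apply the surveyor's formula: 2A = Σ (x_i·y_{i+1} − x_{i+1}·y_i), indices taken mod 4.
Σ = (14) + (-39) + (144) + (-266) = -147
Signed area = Σ/2 = -73.5 (negative ⇒ clockwise traversal).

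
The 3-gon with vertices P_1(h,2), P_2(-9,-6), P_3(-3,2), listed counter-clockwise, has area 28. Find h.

The doubled signed area Σ (x_i y_{i+1} − x_{i+1} y_i) is linear in h.
With h=0 it equals -24; the coefficient of h is -8 (from the two edges through P_1).
So -8·h + -24 = 2·28 = 56 ⇒ h = -10.

-10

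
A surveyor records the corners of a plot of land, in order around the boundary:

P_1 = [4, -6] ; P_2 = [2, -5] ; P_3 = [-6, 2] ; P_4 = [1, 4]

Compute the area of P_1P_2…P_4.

Apply the shoelace formula: 2A = Σ (x_i·y_{i+1} − x_{i+1}·y_i), indices taken mod 4.
P_1→P_2: (4)(-5) − (2)(-6) = -8
P_2→P_3: (2)(2) − (-6)(-5) = -26
P_3→P_4: (-6)(4) − (1)(2) = -26
P_4→P_1: (1)(-6) − (4)(4) = -22
Σ = -82
Area = |Σ|/2 = 41.

41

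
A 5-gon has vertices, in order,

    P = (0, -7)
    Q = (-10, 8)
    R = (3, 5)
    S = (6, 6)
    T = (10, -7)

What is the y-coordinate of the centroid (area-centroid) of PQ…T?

1/12

Apply the shoelace formula. First the cross-terms c_i = x_i·y_{i+1} − x_{i+1}·y_i:
  -70, -74, -12, -102, -70  ⇒  2A = -328, A = -164.
Then Σ (y_i + y_{i+1})·c_i = -82, so ȳ = -82 / (6·(-164)) = 1/12.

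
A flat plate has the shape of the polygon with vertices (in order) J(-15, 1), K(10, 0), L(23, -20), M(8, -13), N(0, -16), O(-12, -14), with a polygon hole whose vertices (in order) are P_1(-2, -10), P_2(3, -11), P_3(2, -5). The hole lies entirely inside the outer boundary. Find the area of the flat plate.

431

Outer boundary:
Apply the shoelace (surveyor's) formula: 2A = Σ (x_i·y_{i+1} − x_{i+1}·y_i), indices taken mod 6.
Cross-terms: -10, -200, -139, -128, -192, -222  ⇒  Σ = -891
Area = |Σ|/2 = 445.5.
Hole:
Apply the shoelace formula: 2A = Σ (x_i·y_{i+1} − x_{i+1}·y_i), indices taken mod 3.
P_1→P_2: (-2)(-11) − (3)(-10) = 52
P_2→P_3: (3)(-5) − (2)(-11) = 7
P_3→P_1: (2)(-10) − (-2)(-5) = -30
Σ = 29
Area = |Σ|/2 = 14.5.
Net area = 445.5 − 14.5 = 431.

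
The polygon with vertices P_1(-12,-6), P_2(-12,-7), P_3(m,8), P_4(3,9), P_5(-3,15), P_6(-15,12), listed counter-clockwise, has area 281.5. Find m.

11

Write out the shoelace sum; only the two edges meeting at P_3 involve m:
2·Area = [((-12)·8 − m·(-7)) + (m·9 − 3·8)] + 507
       = 16·m + 387 = 563
⇒ m = 11.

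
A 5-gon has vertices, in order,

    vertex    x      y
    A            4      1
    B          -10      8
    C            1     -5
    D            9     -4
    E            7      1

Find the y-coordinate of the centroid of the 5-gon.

2/33

Apply the surveyor's formula. First the cross-terms c_i = x_i·y_{i+1} − x_{i+1}·y_i:
  42, 42, 41, 37, 3  ⇒  2A = 165, A = 82.5.
Then Σ (y_i + y_{i+1})·c_i = 30, so ȳ = 30 / (6·82.5) = 2/33.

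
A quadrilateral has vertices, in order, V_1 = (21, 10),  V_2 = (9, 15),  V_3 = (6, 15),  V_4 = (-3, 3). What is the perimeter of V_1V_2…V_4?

56

|V_1V_2| = √((-12)² + (5)²) = √169 = 13
|V_2V_3| = √((-3)² + (0)²) = √9 = 3
|V_3V_4| = √((-9)² + (-12)²) = √225 = 15
|V_4V_1| = √((24)² + (7)²) = √625 = 25
Perimeter = 13 + 3 + 15 + 25 = 56.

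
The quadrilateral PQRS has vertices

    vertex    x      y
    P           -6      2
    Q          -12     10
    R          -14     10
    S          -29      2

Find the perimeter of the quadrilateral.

|PQ| = √((-6)² + (8)²) = √100 = 10
|QR| = √((-2)² + (0)²) = √4 = 2
|RS| = √((-15)² + (-8)²) = √289 = 17
|SP| = √((23)² + (0)²) = √529 = 23
Perimeter = 10 + 2 + 17 + 23 = 52.

52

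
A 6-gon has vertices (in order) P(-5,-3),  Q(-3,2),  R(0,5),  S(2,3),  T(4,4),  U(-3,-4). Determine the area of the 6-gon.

Apply the shoelace (surveyor's) formula: 2A = Σ (x_i·y_{i+1} − x_{i+1}·y_i), indices taken mod 6.
Σ = (-19) + (-15) + (-10) + (-4) + (-4) + (-11) = -63
Area = |Σ|/2 = 31.5.

31.5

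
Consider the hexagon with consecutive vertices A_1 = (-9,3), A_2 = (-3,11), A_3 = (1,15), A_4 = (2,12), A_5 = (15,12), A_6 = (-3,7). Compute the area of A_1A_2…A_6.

62.5

Cross-terms: -90, -56, -18, -156, 141, 54  ⇒  Σ = -125
Area = |Σ|/2 = 62.5.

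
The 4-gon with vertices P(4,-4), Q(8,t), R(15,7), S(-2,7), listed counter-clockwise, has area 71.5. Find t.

4

The doubled signed area Σ (x_i y_{i+1} − x_{i+1} y_i) is linear in t.
With t=0 it equals 187; the coefficient of t is -11 (from the two edges through Q).
So -11·t + 187 = 2·71.5 = 143 ⇒ t = 4.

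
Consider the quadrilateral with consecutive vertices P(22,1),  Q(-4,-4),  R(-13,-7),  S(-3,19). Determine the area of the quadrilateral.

398.5

Apply the shoelace (surveyor's) formula: 2A = Σ (x_i·y_{i+1} − x_{i+1}·y_i), indices taken mod 4.
P→Q: (22)(-4) − (-4)(1) = -84
Q→R: (-4)(-7) − (-13)(-4) = -24
R→S: (-13)(19) − (-3)(-7) = -268
S→P: (-3)(1) − (22)(19) = -421
Σ = -797
Area = |Σ|/2 = 398.5.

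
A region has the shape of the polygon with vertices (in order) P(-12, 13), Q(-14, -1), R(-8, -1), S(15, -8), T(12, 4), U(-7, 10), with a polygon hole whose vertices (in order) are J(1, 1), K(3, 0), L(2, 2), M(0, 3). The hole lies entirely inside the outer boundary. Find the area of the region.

303

Outer boundary:
Apply the shoelace (surveyor's) formula: 2A = Σ (x_i·y_{i+1} − x_{i+1}·y_i), indices taken mod 6.
Σ = (194) + (6) + (79) + (156) + (148) + (29) = 612
Area = |Σ|/2 = 306.
Hole:
Apply the shoelace (surveyor's) formula: 2A = Σ (x_i·y_{i+1} − x_{i+1}·y_i), indices taken mod 4.
Cross-terms: -3, 6, 6, -3  ⇒  Σ = 6
Area = |Σ|/2 = 3.
Net area = 306 − 3 = 303.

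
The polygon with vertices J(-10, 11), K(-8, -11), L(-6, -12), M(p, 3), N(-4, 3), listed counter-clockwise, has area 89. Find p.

-2

The doubled signed area Σ (x_i y_{i+1} − x_{i+1} y_i) is linear in p.
With p=0 it equals 208; the coefficient of p is 15 (from the two edges through M).
So 15·p + 208 = 2·89 = 178 ⇒ p = -2.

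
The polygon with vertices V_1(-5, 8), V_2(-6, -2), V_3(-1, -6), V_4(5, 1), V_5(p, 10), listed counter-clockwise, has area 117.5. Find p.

2

The doubled signed area Σ (x_i y_{i+1} − x_{i+1} y_i) is linear in p.
With p=0 it equals 221; the coefficient of p is 7 (from the two edges through V_5).
So 7·p + 221 = 2·117.5 = 235 ⇒ p = 2.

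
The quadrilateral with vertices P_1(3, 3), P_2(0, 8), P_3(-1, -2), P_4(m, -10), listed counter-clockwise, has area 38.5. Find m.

1

Write out the shoelace sum; only the two edges meeting at P_4 involve m:
2·Area = [((-1)·(-10) − m·(-2)) + (m·3 − 3·(-10))] + 32
       = 5·m + 72 = 77
⇒ m = 1.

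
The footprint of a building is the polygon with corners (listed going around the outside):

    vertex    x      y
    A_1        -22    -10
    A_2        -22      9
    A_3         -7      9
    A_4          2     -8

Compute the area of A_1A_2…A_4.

Σ = (-418) + (-135) + (38) + (-196) = -711
Area = |Σ|/2 = 355.5.

355.5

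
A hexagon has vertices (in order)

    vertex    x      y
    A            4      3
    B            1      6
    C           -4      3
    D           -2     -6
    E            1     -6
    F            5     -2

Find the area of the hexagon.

73.5

Apply the shoelace (surveyor's) formula: 2A = Σ (x_i·y_{i+1} − x_{i+1}·y_i), indices taken mod 6.
Σ = (21) + (27) + (30) + (18) + (28) + (23) = 147
Area = |Σ|/2 = 73.5.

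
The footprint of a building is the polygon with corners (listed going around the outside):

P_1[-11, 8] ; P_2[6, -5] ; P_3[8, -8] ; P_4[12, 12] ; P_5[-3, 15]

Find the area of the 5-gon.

Apply the shoelace (surveyor's) formula: 2A = Σ (x_i·y_{i+1} − x_{i+1}·y_i), indices taken mod 5.
Σ = (7) + (-8) + (192) + (216) + (141) = 548
Area = |Σ|/2 = 274.

274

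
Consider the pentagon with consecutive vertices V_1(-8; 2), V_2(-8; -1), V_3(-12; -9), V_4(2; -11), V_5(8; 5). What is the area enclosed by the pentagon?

194

Apply the shoelace (surveyor's) formula: 2A = Σ (x_i·y_{i+1} − x_{i+1}·y_i), indices taken mod 5.
Σ = (24) + (60) + (150) + (98) + (56) = 388
Area = |Σ|/2 = 194.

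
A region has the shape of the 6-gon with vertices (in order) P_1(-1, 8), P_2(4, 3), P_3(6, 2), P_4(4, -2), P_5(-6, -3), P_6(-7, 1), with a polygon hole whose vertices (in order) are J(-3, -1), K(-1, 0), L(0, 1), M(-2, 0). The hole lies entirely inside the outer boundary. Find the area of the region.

Outer boundary:
Apply the surveyor's formula: 2A = Σ (x_i·y_{i+1} − x_{i+1}·y_i), indices taken mod 6.
Σ = (-35) + (-10) + (-20) + (-24) + (-27) + (-55) = -171
Area = |Σ|/2 = 85.5.
Hole:
Apply the shoelace formula: 2A = Σ (x_i·y_{i+1} − x_{i+1}·y_i), indices taken mod 4.
J→K: (-3)(0) − (-1)(-1) = -1
K→L: (-1)(1) − (0)(0) = -1
L→M: (0)(0) − (-2)(1) = 2
M→J: (-2)(-1) − (-3)(0) = 2
Σ = 2
Area = |Σ|/2 = 1.
Net area = 85.5 − 1 = 84.5.

84.5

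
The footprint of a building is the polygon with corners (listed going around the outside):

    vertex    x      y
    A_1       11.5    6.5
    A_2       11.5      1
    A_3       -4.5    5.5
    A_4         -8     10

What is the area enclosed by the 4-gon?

Cross-terms: -63.25, 67.75, -1, -167  ⇒  Σ = -163.5
Area = |Σ|/2 = 81.75.

81.75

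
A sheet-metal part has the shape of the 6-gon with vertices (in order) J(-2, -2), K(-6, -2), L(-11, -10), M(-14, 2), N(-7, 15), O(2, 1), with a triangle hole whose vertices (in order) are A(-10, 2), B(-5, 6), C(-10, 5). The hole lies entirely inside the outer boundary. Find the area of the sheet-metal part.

176

Outer boundary:
J→K: (-2)(-2) − (-6)(-2) = -8
K→L: (-6)(-10) − (-11)(-2) = 38
L→M: (-11)(2) − (-14)(-10) = -162
M→N: (-14)(15) − (-7)(2) = -196
N→O: (-7)(1) − (2)(15) = -37
O→J: (2)(-2) − (-2)(1) = -2
Σ = -367
Area = |Σ|/2 = 183.5.
Hole:
A→B: (-10)(6) − (-5)(2) = -50
B→C: (-5)(5) − (-10)(6) = 35
C→A: (-10)(2) − (-10)(5) = 30
Σ = 15
Area = |Σ|/2 = 7.5.
Net area = 183.5 − 7.5 = 176.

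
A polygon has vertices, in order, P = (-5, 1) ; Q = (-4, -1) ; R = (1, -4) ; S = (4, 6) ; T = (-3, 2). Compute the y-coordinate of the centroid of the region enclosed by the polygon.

Apply Gauss's area formula. First the cross-terms c_i = x_i·y_{i+1} − x_{i+1}·y_i:
  9, 17, 22, 26, 7  ⇒  2A = 81, A = 40.5.
Then Σ (y_i + y_{i+1})·c_i = 188, so ȳ = 188 / (6·40.5) = 188/243.

188/243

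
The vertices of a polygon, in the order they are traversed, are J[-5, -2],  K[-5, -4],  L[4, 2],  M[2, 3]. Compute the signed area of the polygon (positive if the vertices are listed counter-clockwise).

Apply the shoelace (surveyor's) formula: 2A = Σ (x_i·y_{i+1} − x_{i+1}·y_i), indices taken mod 4.
Σ = (10) + (6) + (8) + (11) = 35
Signed area = Σ/2 = 17.5 (positive ⇒ counter-clockwise traversal).

17.5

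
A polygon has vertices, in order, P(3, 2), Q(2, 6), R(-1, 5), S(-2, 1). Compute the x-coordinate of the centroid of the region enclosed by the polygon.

13/24

Apply Gauss's area formula. First the cross-terms c_i = x_i·y_{i+1} − x_{i+1}·y_i:
  14, 16, 9, -7  ⇒  2A = 32, A = 16.
Then Σ (x_i + x_{i+1})·c_i = 52, so x̄ = 52 / (6·16) = 13/24.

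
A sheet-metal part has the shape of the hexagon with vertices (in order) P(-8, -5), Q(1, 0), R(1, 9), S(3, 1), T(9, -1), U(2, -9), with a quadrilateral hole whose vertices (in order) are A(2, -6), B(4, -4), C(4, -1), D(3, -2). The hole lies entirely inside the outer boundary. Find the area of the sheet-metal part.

88

Outer boundary:
Apply Gauss's area formula: 2A = Σ (x_i·y_{i+1} − x_{i+1}·y_i), indices taken mod 6.
Cross-terms: 5, 9, -26, -12, -79, -82  ⇒  Σ = -185
Area = |Σ|/2 = 92.5.
Hole:
Apply the shoelace formula: 2A = Σ (x_i·y_{i+1} − x_{i+1}·y_i), indices taken mod 4.
A→B: (2)(-4) − (4)(-6) = 16
B→C: (4)(-1) − (4)(-4) = 12
C→D: (4)(-2) − (3)(-1) = -5
D→A: (3)(-6) − (2)(-2) = -14
Σ = 9
Area = |Σ|/2 = 4.5.
Net area = 92.5 − 4.5 = 88.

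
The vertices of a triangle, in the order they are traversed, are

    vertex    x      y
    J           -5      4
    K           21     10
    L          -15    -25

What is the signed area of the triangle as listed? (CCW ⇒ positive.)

-347

Apply Gauss's area formula: 2A = Σ (x_i·y_{i+1} − x_{i+1}·y_i), indices taken mod 3.
Σ = (-134) + (-375) + (-185) = -694
Signed area = Σ/2 = -347 (negative ⇒ clockwise traversal).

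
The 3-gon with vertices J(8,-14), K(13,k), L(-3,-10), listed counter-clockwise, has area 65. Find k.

The doubled signed area Σ (x_i y_{i+1} − x_{i+1} y_i) is linear in k.
With k=0 it equals 174; the coefficient of k is 11 (from the two edges through K).
So 11·k + 174 = 2·65 = 130 ⇒ k = -4.

-4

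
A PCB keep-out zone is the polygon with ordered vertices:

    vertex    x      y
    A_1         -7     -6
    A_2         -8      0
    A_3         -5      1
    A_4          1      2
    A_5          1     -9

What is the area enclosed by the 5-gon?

Cross-terms: -48, -8, -11, -11, -69  ⇒  Σ = -147
Area = |Σ|/2 = 73.5.

73.5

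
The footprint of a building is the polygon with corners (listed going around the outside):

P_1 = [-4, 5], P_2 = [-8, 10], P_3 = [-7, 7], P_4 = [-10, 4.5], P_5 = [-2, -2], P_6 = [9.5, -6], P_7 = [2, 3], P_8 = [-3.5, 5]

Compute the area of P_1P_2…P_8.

Apply the surveyor's formula: 2A = Σ (x_i·y_{i+1} − x_{i+1}·y_i), indices taken mod 8.
Cross-terms: 0, 14, 38.5, 29, 31, 40.5, 20.5, 2.5  ⇒  Σ = 176
Area = |Σ|/2 = 88.

88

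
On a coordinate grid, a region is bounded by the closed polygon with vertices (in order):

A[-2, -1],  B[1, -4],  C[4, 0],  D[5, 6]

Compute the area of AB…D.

28

Apply the surveyor's formula: 2A = Σ (x_i·y_{i+1} − x_{i+1}·y_i), indices taken mod 4.
Cross-terms: 9, 16, 24, 7  ⇒  Σ = 56
Area = |Σ|/2 = 28.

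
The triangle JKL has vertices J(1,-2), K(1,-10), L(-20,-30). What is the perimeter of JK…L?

|JK| = √((0)² + (-8)²) = √64 = 8
|KL| = √((-21)² + (-20)²) = √841 = 29
|LJ| = √((21)² + (28)²) = √1225 = 35
Perimeter = 8 + 29 + 35 = 72.

72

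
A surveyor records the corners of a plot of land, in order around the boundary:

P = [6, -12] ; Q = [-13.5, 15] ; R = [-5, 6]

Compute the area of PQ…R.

27

Apply the surveyor's formula: 2A = Σ (x_i·y_{i+1} − x_{i+1}·y_i), indices taken mod 3.
Σ = (-72) + (-6) + (24) = -54
Area = |Σ|/2 = 27.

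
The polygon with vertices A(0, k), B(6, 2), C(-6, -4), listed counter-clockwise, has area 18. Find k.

-4

Write out the shoelace sum; only the two edges meeting at A involve k:
2·Area = [((-6)·k − 0·(-4)) + (0·2 − 6·k)] + -12
       = -12·k + -12 = 36
⇒ k = -4.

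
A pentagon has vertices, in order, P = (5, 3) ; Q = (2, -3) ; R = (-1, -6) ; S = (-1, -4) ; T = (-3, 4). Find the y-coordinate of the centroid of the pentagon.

Apply the surveyor's formula. First the cross-terms c_i = x_i·y_{i+1} − x_{i+1}·y_i:
  -21, -15, -2, -16, -29  ⇒  2A = -83, A = -41.5.
Then Σ (y_i + y_{i+1})·c_i = -48, so ȳ = -48 / (6·(-41.5)) = 16/83.

16/83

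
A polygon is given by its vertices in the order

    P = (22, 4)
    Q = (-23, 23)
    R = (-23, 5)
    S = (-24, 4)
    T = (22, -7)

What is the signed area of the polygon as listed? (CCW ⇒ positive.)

681

Apply the surveyor's formula: 2A = Σ (x_i·y_{i+1} − x_{i+1}·y_i), indices taken mod 5.
Σ = (598) + (414) + (28) + (80) + (242) = 1362
Signed area = Σ/2 = 681 (positive ⇒ counter-clockwise traversal).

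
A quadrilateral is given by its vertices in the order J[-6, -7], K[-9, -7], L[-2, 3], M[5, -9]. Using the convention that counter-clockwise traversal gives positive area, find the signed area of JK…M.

Apply Gauss's area formula: 2A = Σ (x_i·y_{i+1} − x_{i+1}·y_i), indices taken mod 4.
Σ = (-21) + (-41) + (3) + (-89) = -148
Signed area = Σ/2 = -74 (negative ⇒ clockwise traversal).

-74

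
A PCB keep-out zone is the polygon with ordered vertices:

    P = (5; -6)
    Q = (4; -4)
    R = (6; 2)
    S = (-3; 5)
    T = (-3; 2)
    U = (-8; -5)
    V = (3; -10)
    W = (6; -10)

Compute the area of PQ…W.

Apply the shoelace (surveyor's) formula: 2A = Σ (x_i·y_{i+1} − x_{i+1}·y_i), indices taken mod 8.
Σ = (4) + (32) + (36) + (9) + (31) + (95) + (30) + (14) = 251
Area = |Σ|/2 = 125.5.

125.5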